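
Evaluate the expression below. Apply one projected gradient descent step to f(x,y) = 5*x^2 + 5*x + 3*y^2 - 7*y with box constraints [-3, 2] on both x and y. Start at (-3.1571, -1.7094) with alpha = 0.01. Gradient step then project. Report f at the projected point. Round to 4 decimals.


Step 1: Compute gradient at (-3.1571, -1.7094).
grad_x = 2*5*-3.1571 + 5 = -26.571
grad_y = 2*3*-1.7094 - 7 = -17.2564
Step 2: Gradient step.
x_raw = -3.1571 - 0.01*-26.571 = -2.8914
y_raw = -1.7094 - 0.01*-17.2564 = -1.5368
Step 3: Project onto [-3, 2].
x_proj = clip(-2.8914) = -2.8914
y_proj = clip(-1.5368) = -1.5368
Step 4: Evaluate f.
f(-2.8914, -1.5368) = 45.1872


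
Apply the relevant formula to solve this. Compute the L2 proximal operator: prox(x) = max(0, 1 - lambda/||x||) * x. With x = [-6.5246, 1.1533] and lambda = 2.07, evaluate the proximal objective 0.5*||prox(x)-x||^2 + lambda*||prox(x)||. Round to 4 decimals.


Step 1: Compute ||x||.
||x|| = 6.6257
Step 2: Compute scaling factor.
scale = max(0, 1 - 2.07/6.6257) = 0.6876
Step 3: prox(x) = [-4.4862, 0.793]
||prox(x)|| = 4.5557
Step 4: Proximal objective.
0.5*||prox-x||^2 = 2.1425
lambda*||prox|| = 9.4303
Total = 11.5728


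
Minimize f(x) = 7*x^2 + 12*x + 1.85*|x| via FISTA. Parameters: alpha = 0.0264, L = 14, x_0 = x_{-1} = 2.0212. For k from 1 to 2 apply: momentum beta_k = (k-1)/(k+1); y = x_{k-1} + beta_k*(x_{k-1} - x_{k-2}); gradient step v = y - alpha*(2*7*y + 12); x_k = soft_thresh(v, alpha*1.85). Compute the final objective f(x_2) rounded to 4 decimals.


FISTA on f(x) = 7*x^2 + 12*x + 1.85*|x|
L = 14, alpha = 0.0264
Iteration 1: beta = 0.0, y = 2.0212 + 0.0*(2.0212 - 2.0212) = 2.0212
  grad(y) = 40.2968, v = y - alpha*grad = 0.9574
  prox(v) = soft_thresh(0.9574, 0.0488) = 0.9085
Iteration 2: beta = 0.3333, y = 0.9085 + 0.3333*(0.9085 - 2.0212) = 0.5376
  grad(y) = 19.5269, v = y - alpha*grad = 0.0221
  prox(v) = soft_thresh(0.0221, 0.0488) = 0.0
f(x_2) = 7*0.0^2 + 12*0.0 + 1.85*|0.0| = 0.0


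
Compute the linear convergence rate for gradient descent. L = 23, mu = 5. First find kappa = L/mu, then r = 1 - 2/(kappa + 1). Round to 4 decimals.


Step 1: Compute the condition number.
kappa = L/mu = 23/5 = 4.6
Step 2: Compute the convergence rate.
r = 1 - 2/(kappa + 1) = 1 - 2*mu/(L + mu) = (L - mu)/(L + mu) = 18/28 = 0.6429


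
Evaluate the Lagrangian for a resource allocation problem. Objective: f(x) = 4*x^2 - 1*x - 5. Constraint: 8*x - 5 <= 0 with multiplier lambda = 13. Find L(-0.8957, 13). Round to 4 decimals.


Step 1: Evaluate f(x).
f(-0.8957) = 4*(-0.8957)^2 - 1*(-0.8957) - 5 = -0.8952
Step 2: Evaluate g(x).
g(-0.8957) = 8*-0.8957 - 5 = -12.1656
Step 3: Compute Lagrangian.
L = -0.8952 + 13*-12.1656 = -159.048


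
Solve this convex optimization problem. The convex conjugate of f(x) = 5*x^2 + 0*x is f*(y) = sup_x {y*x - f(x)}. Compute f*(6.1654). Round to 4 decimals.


f*(y) = sup_x {y*x - a*x^2 - b*x} = sup_x {(y-b)*x - a*x^2}
FOC: (y - b) - 2a*x = 0 => x* = (y - b)/(2a)
x* = (6.1654 - 0)/(2*5) = 0.6165
f*(6.1654) = (y-b)^2/(4a) = (6.1654 - 0)^2/(4*5)
= 38.0122/20 = 1.9006


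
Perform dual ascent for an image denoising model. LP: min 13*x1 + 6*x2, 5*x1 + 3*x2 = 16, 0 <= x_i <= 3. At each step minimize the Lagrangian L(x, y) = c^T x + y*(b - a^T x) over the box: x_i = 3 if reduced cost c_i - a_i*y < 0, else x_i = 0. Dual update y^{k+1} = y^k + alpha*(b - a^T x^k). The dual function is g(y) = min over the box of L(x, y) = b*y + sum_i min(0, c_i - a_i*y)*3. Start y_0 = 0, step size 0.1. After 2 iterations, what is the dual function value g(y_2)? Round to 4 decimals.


Dual ascent for LP: min 13*x1 + 6*x2, 5*x1 + 3*x2 = 16, 0 <= x_i <= 3
Step 1: y^k = 0.0, reduced costs: (13.0, 6.0)
  x^k = (0.0, 0.0), subgradient = b - a^T x = 16.0
  y^{k+1} = 0.0 + 0.1*16.0 = 1.6
Step 2: y^k = 1.6, reduced costs: (5.0, 1.2)
  x^k = (0.0, 0.0), subgradient = b - a^T x = 16.0
  y^{k+1} = 1.6 + 0.1*16.0 = 3.2
Dual objective at y_2 = 3.2: reduced costs (-3.0, -3.6), box minimizer x = (3.0, 3.0)
g(y_2) = b*y + (c1 - a1*y)*x1 + (c2 - a2*y)*x2 = 16*3.2 + (-3.0)*3.0 + (-3.6)*3.0 = 51.2 - 9.0 - 10.8 = 31.4


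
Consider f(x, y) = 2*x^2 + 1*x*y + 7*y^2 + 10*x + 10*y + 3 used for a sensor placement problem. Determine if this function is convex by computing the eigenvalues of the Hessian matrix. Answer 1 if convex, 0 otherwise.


The Hessian of f(x,y) = 2*x^2 + 1*x*y + 7*y^2 + 10*x + 10*y + 3 is:
H = [[4, 1], [1, 14]]
Trace = 4 + 14 = 18
Determinant = 4*14 - (1)^2 = 55
Discriminant = (18)^2 - 4*55 = 104.0
Eigenvalues: lambda_1 = 3.901, lambda_2 = 14.099
The function is convex.

1


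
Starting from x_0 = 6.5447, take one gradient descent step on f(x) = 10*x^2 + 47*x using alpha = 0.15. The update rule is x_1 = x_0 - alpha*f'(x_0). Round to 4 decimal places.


We compute the gradient at x_0 and apply the update.
f'(x) = 20*x + 47
f'(6.5447) = 20*6.5447 + 47 = 177.894
x_1 = 6.5447 - 0.15*177.894 = -20.1394


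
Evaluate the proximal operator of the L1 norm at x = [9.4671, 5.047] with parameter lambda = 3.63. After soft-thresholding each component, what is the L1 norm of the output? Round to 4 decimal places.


Soft-thresholding with lambda = 3.63:
prox(9.4671) = sign(9.4671)*max(|9.4671| - 3.63, 0) = 5.8371
prox(5.047) = sign(5.047)*max(|5.047| - 3.63, 0) = 1.417
prox(x) = [5.8371, 1.417]
||prox(x)||_1 = 5.8371 + 1.417 = 7.2541


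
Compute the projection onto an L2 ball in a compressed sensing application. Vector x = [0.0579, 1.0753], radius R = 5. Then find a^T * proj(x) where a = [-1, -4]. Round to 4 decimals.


Step 1: Compute ||x|| (intermediates to 6 decimals).
||x|| = sqrt(0.0579^2 + 1.0753^2) = 1.076858
Step 2: Project.
Since ||x|| <= R, proj = x (no scaling needed).
proj(x) = [0.0579, 1.0753]
Step 3: Dot product.
a^T * proj(x) = -1*0.0579 - 4*1.0753 = -4.3591


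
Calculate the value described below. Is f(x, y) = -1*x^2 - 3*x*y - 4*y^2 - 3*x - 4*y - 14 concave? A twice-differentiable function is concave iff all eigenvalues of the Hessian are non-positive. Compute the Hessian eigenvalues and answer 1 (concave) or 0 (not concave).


The Hessian of f(x,y) = -1*x^2 - 3*x*y - 4*y^2 - 3*x - 4*y - 14 is:
H = [[-2, -3], [-3, -8]]
Trace = -2 - 8 = -10
Determinant = -2*-8 - (-3)^2 = 7
Discriminant = (-10)^2 - 4*7 = 72.0
Eigenvalues: lambda_1 = -9.2426, lambda_2 = -0.7574
The function is concave.

1


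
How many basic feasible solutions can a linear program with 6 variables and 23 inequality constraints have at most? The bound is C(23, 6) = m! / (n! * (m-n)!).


Each vertex corresponds to some choice of n active constraints out of m, so the number of vertices is at most C(m, n) = m! / (n!(m-n)!).
m = 23, n = 6
Numerator: 23 * 22 * 21 * 20 * 19 * 18
Denominator: 6! = 720
C(23, 6) = 100947


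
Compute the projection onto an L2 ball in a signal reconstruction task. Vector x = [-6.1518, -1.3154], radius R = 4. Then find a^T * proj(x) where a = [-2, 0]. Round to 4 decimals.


Step 1: Compute ||x|| (intermediates to 6 decimals).
||x|| = sqrt((-6.1518)^2 + (-1.3154)^2) = 6.29086
Step 2: Project.
Since ||x|| > R, scale = R/||x|| = 4/6.29086 = 0.635843, proj(x) = scale * x
proj(x) = [-3.911579, -0.836388]
Step 3: Dot product.
a^T * proj(x) = -2*(-3.911579) + 0*(-0.836388) = 7.8232


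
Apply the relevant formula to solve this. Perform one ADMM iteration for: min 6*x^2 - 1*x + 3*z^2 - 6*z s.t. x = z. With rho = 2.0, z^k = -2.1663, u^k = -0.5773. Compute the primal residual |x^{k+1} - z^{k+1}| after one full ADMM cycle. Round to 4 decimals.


ADMM iteration with rho = 2.0, z^k = -2.1663, u^k = -0.5773
Step 1: x-update.
Minimize 6*x^2 - 1*x + (2.0/2)*(x + 2.1663 - 0.5773)^2
FOC: (2*6 + 2.0)*x = 1 + 2.0*(-2.1663 + 0.5773)
x^{k+1} = -0.1556
Step 2: z-update.
Minimize 3*z^2 - 6*z + (2.0/2)*(-0.1556 - z - 0.5773)^2
FOC: (2*3 + 2.0)*z = 6 + 2.0*(-0.1556 - 0.5773)
z^{k+1} = 0.5668
Step 3: u-update.
u^{k+1} = -0.5773 - 0.1556 - 0.5668 = -1.2997
Step 4: Primal residual = |-0.1556 - 0.5668| = 0.7224


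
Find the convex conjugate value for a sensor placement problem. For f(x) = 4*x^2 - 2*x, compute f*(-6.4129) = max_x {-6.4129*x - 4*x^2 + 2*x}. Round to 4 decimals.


f*(y) = sup_x {y*x - a*x^2 - b*x} = sup_x {(y-b)*x - a*x^2}
FOC: (y - b) - 2a*x = 0 => x* = (y - b)/(2a)
x* = (-6.4129 + 2)/(2*4) = -0.5516
f*(-6.4129) = (y-b)^2/(4a) = (-6.4129 + 2)^2/(4*4)
= 19.4737/16 = 1.2171


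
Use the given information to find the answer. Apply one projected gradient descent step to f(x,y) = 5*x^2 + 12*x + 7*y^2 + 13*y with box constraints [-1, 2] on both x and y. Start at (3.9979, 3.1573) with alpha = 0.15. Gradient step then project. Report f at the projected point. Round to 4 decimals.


Step 1: Compute gradient at (3.9979, 3.1573).
grad_x = 2*5*3.9979 + 12 = 51.979
grad_y = 2*7*3.1573 + 13 = 57.2022
Step 2: Gradient step.
x_raw = 3.9979 - 0.15*51.979 = -3.799
y_raw = 3.1573 - 0.15*57.2022 = -5.423
Step 3: Project onto [-1, 2].
x_proj = clip(-3.799) = -1.0
y_proj = clip(-5.423) = -1.0
Step 4: Evaluate f.
f(-1.0, -1.0) = -13.0


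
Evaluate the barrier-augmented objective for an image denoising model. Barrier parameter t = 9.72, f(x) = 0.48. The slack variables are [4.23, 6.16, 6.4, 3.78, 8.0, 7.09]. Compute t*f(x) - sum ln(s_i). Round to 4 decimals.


Step 1: Compute log-barrier.
ln values: [1.4422, 1.8181, 1.8563, 1.3297, 2.0794, 1.9587]
phi = -(1.4422 + 1.8181 + 1.8563 + 1.3297 + 2.0794 + 1.9587) = -10.4844
Step 2: Compute augmented objective.
t*f(x) = 9.72*0.48 = 4.6656
Total = 4.6656 - 10.4844 = -5.8188


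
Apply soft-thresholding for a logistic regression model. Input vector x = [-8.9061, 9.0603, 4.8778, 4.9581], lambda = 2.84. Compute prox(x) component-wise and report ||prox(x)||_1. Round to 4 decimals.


Soft-thresholding with lambda = 2.84:
prox(-8.9061) = sign(-8.9061)*max(|-8.9061| - 2.84, 0) = -6.0661
prox(9.0603) = sign(9.0603)*max(|9.0603| - 2.84, 0) = 6.2203
prox(4.8778) = sign(4.8778)*max(|4.8778| - 2.84, 0) = 2.0378
prox(4.9581) = sign(4.9581)*max(|4.9581| - 2.84, 0) = 2.1181
prox(x) = [-6.0661, 6.2203, 2.0378, 2.1181]
||prox(x)||_1 = 6.0661 + 6.2203 + 2.0378 + 2.1181 = 16.4423


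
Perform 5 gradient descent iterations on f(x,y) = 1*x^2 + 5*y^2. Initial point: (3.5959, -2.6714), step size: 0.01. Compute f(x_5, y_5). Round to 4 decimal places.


Gradient descent on f(x,y) = 1*x^2 + 5*y^2.
Starting point: (3.5959, -2.6714), alpha = 0.01
Step 1: grad_x = 2*1*3.5959 = 7.1918, grad_y = 2*5*-2.6714 = -26.714
  x_1 = 3.5959 - 0.01*7.1918 = 3.524
  y_1 = -2.6714 - 0.01*-26.714 = -2.4043
Step 2: grad_x = 2*1*3.524 = 7.048, grad_y = 2*5*-2.4043 = -24.0426
  x_2 = 3.524 - 0.01*7.048 = 3.4535
  y_2 = -2.4043 - 0.01*-24.0426 = -2.1638
Step 3: grad_x = 2*1*3.4535 = 6.907, grad_y = 2*5*-2.1638 = -21.6383
  x_3 = 3.4535 - 0.01*6.907 = 3.3844
  y_3 = -2.1638 - 0.01*-21.6383 = -1.9475
Step 4: grad_x = 2*1*3.3844 = 6.7689, grad_y = 2*5*-1.9475 = -19.4745
  x_4 = 3.3844 - 0.01*6.7689 = 3.3167
  y_4 = -1.9475 - 0.01*-19.4745 = -1.7527
Step 5: grad_x = 2*1*3.3167 = 6.6335, grad_y = 2*5*-1.7527 = -17.5271
  x_5 = 3.3167 - 0.01*6.6335 = 3.2504
  y_5 = -1.7527 - 0.01*-17.5271 = -1.5774
f(3.2504, -1.5774) = 1*3.2504^2 + 5*(-1.5774)^2 = 23.0067


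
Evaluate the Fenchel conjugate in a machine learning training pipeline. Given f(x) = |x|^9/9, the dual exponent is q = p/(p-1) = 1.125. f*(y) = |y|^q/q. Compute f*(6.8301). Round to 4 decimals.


The conjugate exponent q satisfies 1/p + 1/q = 1.
p = 9, so q = 9/(9 - 1) = 1.125
|y|^q = 6.8301^1.125 = 8.6842
f*(6.8301) = 8.6842 / 1.125 = 7.7193


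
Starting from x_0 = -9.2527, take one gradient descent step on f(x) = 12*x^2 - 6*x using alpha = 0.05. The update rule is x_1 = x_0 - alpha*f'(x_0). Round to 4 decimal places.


We compute the gradient at x_0 and apply the update.
f'(x) = 24*x - 6
f'(-9.2527) = 24*-9.2527 - 6 = -228.0648
x_1 = -9.2527 - 0.05*-228.0648 = 2.1505


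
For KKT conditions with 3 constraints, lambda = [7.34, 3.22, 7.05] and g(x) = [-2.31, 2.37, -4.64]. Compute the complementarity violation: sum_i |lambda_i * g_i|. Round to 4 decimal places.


KKT complementary slackness check:
lambda_1 * g_1 = 7.34 * -2.31 = -16.9554
lambda_2 * g_2 = 3.22 * 2.37 = 7.6314
lambda_3 * g_3 = 7.05 * -4.64 = -32.712
Total violation = 16.9554 + 7.6314 + 32.712 = 57.2988


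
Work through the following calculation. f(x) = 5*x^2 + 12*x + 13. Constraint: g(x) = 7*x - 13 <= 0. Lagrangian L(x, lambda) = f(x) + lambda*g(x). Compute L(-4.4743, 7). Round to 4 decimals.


Step 1: Evaluate f(x).
f(-4.4743) = 5*(-4.4743)^2 + 12*(-4.4743) + 13 = 59.4052
Step 2: Evaluate g(x).
g(-4.4743) = 7*-4.4743 - 13 = -44.3201
Step 3: Compute Lagrangian.
L = 59.4052 + 7*-44.3201 = -250.8355


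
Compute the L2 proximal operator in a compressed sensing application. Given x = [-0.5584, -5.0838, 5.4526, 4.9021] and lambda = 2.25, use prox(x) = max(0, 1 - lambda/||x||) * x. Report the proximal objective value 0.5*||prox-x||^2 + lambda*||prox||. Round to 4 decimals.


Step 1: Compute ||x||.
||x|| = 8.9397
Step 2: Compute scaling factor.
scale = max(0, 1 - 2.25/8.9397) = 0.7483
Step 3: prox(x) = [-0.4179, -3.8043, 4.0803, 3.6683]
||prox(x)|| = 6.6897
Step 4: Proximal objective.
0.5*||prox-x||^2 = 2.5313
lambda*||prox|| = 15.0518
Total = 17.5831


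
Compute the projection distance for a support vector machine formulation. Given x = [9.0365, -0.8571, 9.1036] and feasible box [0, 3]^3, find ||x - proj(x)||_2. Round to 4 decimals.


Project each component onto [0, 3].
clip(9.0365) = 3.0, clip(-0.8571) = 0.0, clip(9.1036) = 3.0
Projection = [3.0, 0.0, 3.0]
Squared diffs: [36.4393, 0.7346, 37.2539]
Distance = sqrt(74.4278) = 8.6272


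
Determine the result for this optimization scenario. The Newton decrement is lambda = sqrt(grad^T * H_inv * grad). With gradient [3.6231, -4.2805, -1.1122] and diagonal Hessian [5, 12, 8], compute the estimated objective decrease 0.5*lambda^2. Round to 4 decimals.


Step 1: H is diagonal, so H^(-1) * g = [0.7246, -0.3567, -0.139].
Step 2: g^T H^(-1) g = sum_i g_i^2 / H_ii
  = (3.6231)^2/5 + (-4.2805)^2/12 + (-1.1122)^2/8
  = 2.6254 + 1.5269 + 0.1546 = 4.3069
Step 3: Objective decrease = 0.5 * g^T H^(-1) g = 2.1534


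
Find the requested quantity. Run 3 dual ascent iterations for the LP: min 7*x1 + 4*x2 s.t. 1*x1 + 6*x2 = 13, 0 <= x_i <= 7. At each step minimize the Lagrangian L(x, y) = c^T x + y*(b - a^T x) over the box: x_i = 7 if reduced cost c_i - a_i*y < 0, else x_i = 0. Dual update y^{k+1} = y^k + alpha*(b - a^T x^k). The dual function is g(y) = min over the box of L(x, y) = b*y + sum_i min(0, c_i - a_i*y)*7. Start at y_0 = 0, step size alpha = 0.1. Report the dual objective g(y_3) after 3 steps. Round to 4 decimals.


Dual ascent for LP: min 7*x1 + 4*x2, 1*x1 + 6*x2 = 13, 0 <= x_i <= 7
Step 1: y^k = 0.0, reduced costs: (7.0, 4.0)
  x^k = (0.0, 0.0), subgradient = b - a^T x = 13.0
  y^{k+1} = 0.0 + 0.1*13.0 = 1.3
Step 2: y^k = 1.3, reduced costs: (5.7, -3.8)
  x^k = (0.0, 7.0), subgradient = b - a^T x = -29.0
  y^{k+1} = 1.3 + 0.1*-29.0 = -1.6
Step 3: y^k = -1.6, reduced costs: (8.6, 13.6)
  x^k = (0.0, 0.0), subgradient = b - a^T x = 13.0
  y^{k+1} = -1.6 + 0.1*13.0 = -0.3
Dual objective at y_3 = -0.3: reduced costs (7.3, 5.8), box minimizer x = (0.0, 0.0)
g(y_3) = b*y + (c1 - a1*y)*x1 + (c2 - a2*y)*x2 = 13*(-0.3) + 7.3*0.0 + 5.8*0.0 = -3.9 + 0.0 + 0.0 = -3.9


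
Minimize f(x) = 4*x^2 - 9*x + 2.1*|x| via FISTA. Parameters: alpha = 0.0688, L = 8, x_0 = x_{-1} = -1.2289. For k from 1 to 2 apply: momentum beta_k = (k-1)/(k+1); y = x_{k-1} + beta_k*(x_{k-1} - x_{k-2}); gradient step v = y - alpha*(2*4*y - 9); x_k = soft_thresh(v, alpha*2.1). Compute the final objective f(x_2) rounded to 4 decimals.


FISTA on f(x) = 4*x^2 - 9*x + 2.1*|x|
L = 8, alpha = 0.0688
Iteration 1: beta = 0.0, y = -1.2289 + 0.0*(-1.2289 + 1.2289) = -1.2289
  grad(y) = -18.8312, v = y - alpha*grad = 0.0667
  prox(v) = soft_thresh(0.0667, 0.1445) = 0.0
Iteration 2: beta = 0.3333, y = 0.0 + 0.3333*(0.0 + 1.2289) = 0.4096
  grad(y) = -5.7229, v = y - alpha*grad = 0.8034
  prox(v) = soft_thresh(0.8034, 0.1445) = 0.6589
f(x_2) = 4*0.6589^2 - 9*0.6589 + 2.1*|0.6589| = -2.8098


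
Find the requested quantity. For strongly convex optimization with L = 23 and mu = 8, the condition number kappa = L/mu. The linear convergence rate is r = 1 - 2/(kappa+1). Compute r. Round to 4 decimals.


Step 1: Compute the condition number.
kappa = L/mu = 23/8 = 2.875
Step 2: Compute the convergence rate.
r = 1 - 2/(kappa + 1) = 1 - 2*mu/(L + mu) = (L - mu)/(L + mu) = 15/31 = 0.4839


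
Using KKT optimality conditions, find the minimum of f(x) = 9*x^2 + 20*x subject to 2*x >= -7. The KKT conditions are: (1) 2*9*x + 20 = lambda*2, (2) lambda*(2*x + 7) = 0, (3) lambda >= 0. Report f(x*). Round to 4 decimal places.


Step 1: Try lambda = 0 (constraint inactive).
Stationarity: 2*9*x + 20 = 0
x* = -20/(2*9) = -10/9 = -1.1111 (rounded; the exact value -10/9 is used below)
Check constraint: 2*-1.1111 = -2.2222 >= -7 -- satisfied.
Step 2: Compute optimal value.
f(x*) = 9*(-10/9)^2 + 20*(-10/9) = -11.1111


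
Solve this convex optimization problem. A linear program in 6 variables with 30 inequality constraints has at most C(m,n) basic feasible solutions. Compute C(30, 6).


Each vertex corresponds to some choice of n active constraints out of m, so the number of vertices is at most C(m, n) = m! / (n!(m-n)!).
m = 30, n = 6
Numerator: 30 * 29 * 28 * 27 * 26 * 25
Denominator: 6! = 720
C(30, 6) = 593775


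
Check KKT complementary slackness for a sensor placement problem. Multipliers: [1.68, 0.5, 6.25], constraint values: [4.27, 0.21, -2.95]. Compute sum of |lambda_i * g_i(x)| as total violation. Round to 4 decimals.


KKT complementary slackness check:
lambda_1 * g_1 = 1.68 * 4.27 = 7.1736
lambda_2 * g_2 = 0.5 * 0.21 = 0.105
lambda_3 * g_3 = 6.25 * -2.95 = -18.4375
Total violation = 7.1736 + 0.105 + 18.4375 = 25.7161


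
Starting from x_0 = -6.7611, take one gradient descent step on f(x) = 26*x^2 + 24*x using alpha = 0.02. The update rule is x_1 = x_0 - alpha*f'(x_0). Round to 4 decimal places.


We compute the gradient at x_0 and apply the update.
f'(x) = 52*x + 24
f'(-6.7611) = 52*-6.7611 + 24 = -327.5772
x_1 = -6.7611 - 0.02*-327.5772 = -0.2096


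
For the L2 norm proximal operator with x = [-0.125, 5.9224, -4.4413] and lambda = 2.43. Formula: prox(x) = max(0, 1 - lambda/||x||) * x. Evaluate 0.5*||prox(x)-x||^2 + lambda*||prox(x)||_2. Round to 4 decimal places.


Step 1: Compute ||x||.
||x|| = 7.4038
Step 2: Compute scaling factor.
scale = max(0, 1 - 2.43/7.4038) = 0.6718
Step 3: prox(x) = [-0.084, 3.9786, -2.9836]
||prox(x)|| = 4.9738
Step 4: Proximal objective.
0.5*||prox-x||^2 = 2.9525
lambda*||prox|| = 12.0863
Total = 15.0387


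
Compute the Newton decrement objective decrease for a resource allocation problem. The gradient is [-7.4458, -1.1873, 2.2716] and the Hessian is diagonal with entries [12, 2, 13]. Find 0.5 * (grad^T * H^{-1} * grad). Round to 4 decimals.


Step 1: H is diagonal, so H^(-1) * g = [-0.6205, -0.5937, 0.1747].
Step 2: g^T H^(-1) g = sum_i g_i^2 / H_ii
  = (-7.4458)^2/12 + (-1.1873)^2/2 + (2.2716)^2/13
  = 4.62 + 0.7048 + 0.3969 = 5.7218
Step 3: Objective decrease = 0.5 * g^T H^(-1) g = 2.8609


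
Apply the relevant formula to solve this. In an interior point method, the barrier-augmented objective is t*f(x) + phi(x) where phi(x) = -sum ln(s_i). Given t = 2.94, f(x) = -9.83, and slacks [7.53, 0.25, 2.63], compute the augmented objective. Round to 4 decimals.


Step 1: Compute log-barrier.
ln values: [2.0189, -1.3863, 0.967]
phi = -(2.0189 - 1.3863 + 0.967) = -1.5996
Step 2: Compute augmented objective.
t*f(x) = 2.94*-9.83 = -28.9002
Total = -28.9002 - 1.5996 = -30.4998


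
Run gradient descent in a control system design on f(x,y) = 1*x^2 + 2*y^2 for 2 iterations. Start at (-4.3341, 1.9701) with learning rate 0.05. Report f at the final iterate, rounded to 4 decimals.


Gradient descent on f(x,y) = 1*x^2 + 2*y^2.
Starting point: (-4.3341, 1.9701), alpha = 0.05
Step 1: grad_x = 2*1*-4.3341 = -8.6682, grad_y = 2*2*1.9701 = 7.8804
  x_1 = -4.3341 - 0.05*-8.6682 = -3.9007
  y_1 = 1.9701 - 0.05*7.8804 = 1.5761
Step 2: grad_x = 2*1*-3.9007 = -7.8014, grad_y = 2*2*1.5761 = 6.3043
  x_2 = -3.9007 - 0.05*-7.8014 = -3.5106
  y_2 = 1.5761 - 0.05*6.3043 = 1.2609
f(-3.5106, 1.2609) = 1*(-3.5106)^2 + 2*1.2609^2 = 15.504


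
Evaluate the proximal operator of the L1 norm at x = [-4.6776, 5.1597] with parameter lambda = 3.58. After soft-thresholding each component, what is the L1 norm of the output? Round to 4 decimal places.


Soft-thresholding with lambda = 3.58:
prox(-4.6776) = sign(-4.6776)*max(|-4.6776| - 3.58, 0) = -1.0976
prox(5.1597) = sign(5.1597)*max(|5.1597| - 3.58, 0) = 1.5797
prox(x) = [-1.0976, 1.5797]
||prox(x)||_1 = 1.0976 + 1.5797 = 2.6773


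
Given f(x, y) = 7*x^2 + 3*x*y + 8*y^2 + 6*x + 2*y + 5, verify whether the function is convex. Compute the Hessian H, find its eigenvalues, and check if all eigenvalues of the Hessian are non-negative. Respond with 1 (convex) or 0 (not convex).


The Hessian of f(x,y) = 7*x^2 + 3*x*y + 8*y^2 + 6*x + 2*y + 5 is:
H = [[14, 3], [3, 16]]
Trace = 14 + 16 = 30
Determinant = 14*16 - (3)^2 = 215
Discriminant = (30)^2 - 4*215 = 40.0
Eigenvalues: lambda_1 = 11.8377, lambda_2 = 18.1623
The function is convex.

1


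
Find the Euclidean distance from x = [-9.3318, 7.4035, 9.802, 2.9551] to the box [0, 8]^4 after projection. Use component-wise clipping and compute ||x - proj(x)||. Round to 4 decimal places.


Project each component onto [0, 8].
clip(-9.3318) = 0.0, clip(7.4035) = 7.4035, clip(9.802) = 8.0, clip(2.9551) = 2.9551
Projection = [0.0, 7.4035, 8.0, 2.9551]
Squared diffs: [87.0825, 0.0, 3.2472, 0.0]
Distance = sqrt(90.3297) = 9.5042


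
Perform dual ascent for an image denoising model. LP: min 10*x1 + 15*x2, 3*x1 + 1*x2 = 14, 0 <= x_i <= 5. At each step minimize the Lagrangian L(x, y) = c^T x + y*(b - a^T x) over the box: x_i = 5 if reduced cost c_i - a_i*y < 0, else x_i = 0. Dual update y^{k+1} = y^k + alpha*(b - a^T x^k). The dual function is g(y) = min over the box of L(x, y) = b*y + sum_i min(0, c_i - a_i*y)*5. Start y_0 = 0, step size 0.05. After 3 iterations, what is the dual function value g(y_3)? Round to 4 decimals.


Dual ascent for LP: min 10*x1 + 15*x2, 3*x1 + 1*x2 = 14, 0 <= x_i <= 5
Step 1: y^k = 0.0, reduced costs: (10.0, 15.0)
  x^k = (0.0, 0.0), subgradient = b - a^T x = 14.0
  y^{k+1} = 0.0 + 0.05*14.0 = 0.7
Step 2: y^k = 0.7, reduced costs: (7.9, 14.3)
  x^k = (0.0, 0.0), subgradient = b - a^T x = 14.0
  y^{k+1} = 0.7 + 0.05*14.0 = 1.4
Step 3: y^k = 1.4, reduced costs: (5.8, 13.6)
  x^k = (0.0, 0.0), subgradient = b - a^T x = 14.0
  y^{k+1} = 1.4 + 0.05*14.0 = 2.1
Dual objective at y_3 = 2.1: reduced costs (3.7, 12.9), box minimizer x = (0.0, 0.0)
g(y_3) = b*y + (c1 - a1*y)*x1 + (c2 - a2*y)*x2 = 14*2.1 + 3.7*0.0 + 12.9*0.0 = 29.4 + 0.0 + 0.0 = 29.4


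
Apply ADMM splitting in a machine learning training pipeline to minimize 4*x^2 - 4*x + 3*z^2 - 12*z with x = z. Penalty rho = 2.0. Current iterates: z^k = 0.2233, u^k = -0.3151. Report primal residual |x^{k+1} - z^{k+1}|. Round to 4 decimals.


ADMM iteration with rho = 2.0, z^k = 0.2233, u^k = -0.3151
Step 1: x-update.
Minimize 4*x^2 - 4*x + (2.0/2)*(x - 0.2233 - 0.3151)^2
FOC: (2*4 + 2.0)*x = 4 + 2.0*(0.2233 + 0.3151)
x^{k+1} = 0.5077
Step 2: z-update.
Minimize 3*z^2 - 12*z + (2.0/2)*(0.5077 - z - 0.3151)^2
FOC: (2*3 + 2.0)*z = 12 + 2.0*(0.5077 - 0.3151)
z^{k+1} = 1.5481
Step 3: u-update.
u^{k+1} = -0.3151 + 0.5077 - 1.5481 = -1.3556
Step 4: Primal residual = |0.5077 - 1.5481| = 1.0405


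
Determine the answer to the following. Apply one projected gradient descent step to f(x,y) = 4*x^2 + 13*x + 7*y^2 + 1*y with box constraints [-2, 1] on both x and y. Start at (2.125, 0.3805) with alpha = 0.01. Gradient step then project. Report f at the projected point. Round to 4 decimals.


Step 1: Compute gradient at (2.125, 0.3805).
grad_x = 2*4*2.125 + 13 = 30.0
grad_y = 2*7*0.3805 + 1 = 6.327
Step 2: Gradient step.
x_raw = 2.125 - 0.01*30.0 = 1.825
y_raw = 0.3805 - 0.01*6.327 = 0.3172
Step 3: Project onto [-2, 1].
x_proj = clip(1.825) = 1.0
y_proj = clip(0.3172) = 0.3172
Step 4: Evaluate f.
f(1.0, 0.3172) = 18.0217


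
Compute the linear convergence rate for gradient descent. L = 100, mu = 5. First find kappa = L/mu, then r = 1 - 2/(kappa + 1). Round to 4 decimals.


Step 1: Compute the condition number.
kappa = L/mu = 100/5 = 20.0
Step 2: Compute the convergence rate.
r = 1 - 2/(kappa + 1) = 1 - 2*mu/(L + mu) = (L - mu)/(L + mu) = 95/105 = 0.9048


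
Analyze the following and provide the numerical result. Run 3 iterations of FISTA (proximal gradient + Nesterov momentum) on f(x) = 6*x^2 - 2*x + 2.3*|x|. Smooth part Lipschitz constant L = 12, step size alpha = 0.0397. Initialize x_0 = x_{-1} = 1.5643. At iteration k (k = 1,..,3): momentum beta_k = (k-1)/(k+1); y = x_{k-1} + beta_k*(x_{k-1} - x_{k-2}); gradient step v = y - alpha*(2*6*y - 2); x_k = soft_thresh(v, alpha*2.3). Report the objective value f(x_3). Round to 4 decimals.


FISTA on f(x) = 6*x^2 - 2*x + 2.3*|x|
L = 12, alpha = 0.0397
Iteration 1: beta = 0.0, y = 1.5643 + 0.0*(1.5643 - 1.5643) = 1.5643
  grad(y) = 16.7716, v = y - alpha*grad = 0.8985
  prox(v) = soft_thresh(0.8985, 0.0913) = 0.8072
Iteration 2: beta = 0.3333, y = 0.8072 + 0.3333*(0.8072 - 1.5643) = 0.5548
  grad(y) = 4.6573, v = y - alpha*grad = 0.3699
  prox(v) = soft_thresh(0.3699, 0.0913) = 0.2786
Iteration 3: beta = 0.5, y = 0.2786 + 0.5*(0.2786 - 0.8072) = 0.0143
  grad(y) = -1.8287, v = y - alpha*grad = 0.0869
  prox(v) = soft_thresh(0.0869, 0.0913) = 0.0
f(x_3) = 6*0.0^2 - 2*0.0 + 2.3*|0.0| = 0.0


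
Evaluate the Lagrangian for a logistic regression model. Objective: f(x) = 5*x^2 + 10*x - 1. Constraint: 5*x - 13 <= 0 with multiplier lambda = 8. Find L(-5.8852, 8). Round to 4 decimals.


Step 1: Evaluate f(x).
f(-5.8852) = 5*(-5.8852)^2 + 10*(-5.8852) - 1 = 113.3259
Step 2: Evaluate g(x).
g(-5.8852) = 5*-5.8852 - 13 = -42.426
Step 3: Compute Lagrangian.
L = 113.3259 + 8*-42.426 = -226.0821


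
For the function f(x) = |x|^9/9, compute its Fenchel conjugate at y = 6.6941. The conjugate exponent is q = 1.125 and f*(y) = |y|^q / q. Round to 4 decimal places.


The conjugate exponent q satisfies 1/p + 1/q = 1.
p = 9, so q = 9/(9 - 1) = 1.125
|y|^q = 6.6941^1.125 = 8.4899
f*(6.6941) = 8.4899 / 1.125 = 7.5466


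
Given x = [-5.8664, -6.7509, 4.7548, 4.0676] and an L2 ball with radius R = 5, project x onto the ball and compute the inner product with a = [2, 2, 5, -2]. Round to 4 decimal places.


Step 1: Compute ||x|| (intermediates to 6 decimals).
||x|| = sqrt((-5.8664)^2 + (-6.7509)^2 + 4.7548^2 + 4.0676^2) = 10.915255
Step 2: Project.
Since ||x|| > R, scale = R/||x|| = 5/10.915255 = 0.458075, proj(x) = scale * x
proj(x) = [-2.687251, -3.092419, 2.178055, 1.863266]
Step 3: Dot product.
a^T * proj(x) = 2*(-2.687251) + 2*(-3.092419) + 5*2.178055 - 2*1.863266 = -4.3956


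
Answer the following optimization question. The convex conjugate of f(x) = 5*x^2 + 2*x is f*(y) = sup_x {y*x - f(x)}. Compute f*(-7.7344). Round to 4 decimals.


f*(y) = sup_x {y*x - a*x^2 - b*x} = sup_x {(y-b)*x - a*x^2}
FOC: (y - b) - 2a*x = 0 => x* = (y - b)/(2a)
x* = (-7.7344 - 2)/(2*5) = -0.9734
f*(-7.7344) = (y-b)^2/(4a) = (-7.7344 - 2)^2/(4*5)
= 94.7585/20 = 4.7379


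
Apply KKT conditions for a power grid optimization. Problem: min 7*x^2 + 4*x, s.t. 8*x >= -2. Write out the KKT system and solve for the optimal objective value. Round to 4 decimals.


Step 1: Try lambda = 0 (constraint inactive).
x_unc = -4/(2*7) = -0.2857
Check: 8*-0.2857 = -2.2856 < -2 -- violated!
Step 2: Constraint must be active: 8*x = -2
x* = -2/8 = -0.25
lambda = (2*7*(-0.25) + 4)/8 = 0.0625
Step 3: Compute optimal value.
f(x*) = 7*(-0.25)^2 + 4*(-0.25) = -0.5625


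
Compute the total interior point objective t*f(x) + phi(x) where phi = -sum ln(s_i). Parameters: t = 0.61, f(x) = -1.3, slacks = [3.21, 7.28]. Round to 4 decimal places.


Step 1: Compute log-barrier.
ln values: [1.1663, 1.9851]
phi = -(1.1663 + 1.9851) = -3.1514
Step 2: Compute augmented objective.
t*f(x) = 0.61*-1.3 = -0.793
Total = -0.793 - 3.1514 = -3.9444


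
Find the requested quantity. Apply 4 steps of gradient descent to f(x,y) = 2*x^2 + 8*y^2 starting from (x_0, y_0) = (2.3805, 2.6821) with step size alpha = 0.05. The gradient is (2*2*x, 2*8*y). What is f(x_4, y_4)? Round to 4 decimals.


Gradient descent on f(x,y) = 2*x^2 + 8*y^2.
Starting point: (2.3805, 2.6821), alpha = 0.05
Step 1: grad_x = 2*2*2.3805 = 9.522, grad_y = 2*8*2.6821 = 42.9136
  x_1 = 2.3805 - 0.05*9.522 = 1.9044
  y_1 = 2.6821 - 0.05*42.9136 = 0.5364
Step 2: grad_x = 2*2*1.9044 = 7.6176, grad_y = 2*8*0.5364 = 8.5827
  x_2 = 1.9044 - 0.05*7.6176 = 1.5235
  y_2 = 0.5364 - 0.05*8.5827 = 0.1073
Step 3: grad_x = 2*2*1.5235 = 6.0941, grad_y = 2*8*0.1073 = 1.7165
  x_3 = 1.5235 - 0.05*6.0941 = 1.2188
  y_3 = 0.1073 - 0.05*1.7165 = 0.0215
Step 4: grad_x = 2*2*1.2188 = 4.8753, grad_y = 2*8*0.0215 = 0.3433
  x_4 = 1.2188 - 0.05*4.8753 = 0.9751
  y_4 = 0.0215 - 0.05*0.3433 = 0.0043
f(0.9751, 0.0043) = 2*0.9751^2 + 8*0.0043^2 = 1.9016


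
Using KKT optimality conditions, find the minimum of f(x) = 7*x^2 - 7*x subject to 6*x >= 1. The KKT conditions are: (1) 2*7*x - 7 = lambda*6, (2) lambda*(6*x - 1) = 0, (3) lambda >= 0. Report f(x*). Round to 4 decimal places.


Step 1: Try lambda = 0 (constraint inactive).
Stationarity: 2*7*x - 7 = 0
x* = 7/(2*7) = 0.5
Check constraint: 6*0.5 = 3.0 >= 1 -- satisfied.
Step 2: Compute optimal value.
f(x*) = 7*0.5^2 - 7*0.5 = -1.75


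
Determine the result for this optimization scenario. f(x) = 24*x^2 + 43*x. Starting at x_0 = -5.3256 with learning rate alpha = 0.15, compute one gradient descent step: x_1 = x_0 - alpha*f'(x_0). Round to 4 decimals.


We compute the gradient at x_0 and apply the update.
f'(x) = 48*x + 43
f'(-5.3256) = 48*-5.3256 + 43 = -212.6288
x_1 = -5.3256 - 0.15*-212.6288 = 26.5687


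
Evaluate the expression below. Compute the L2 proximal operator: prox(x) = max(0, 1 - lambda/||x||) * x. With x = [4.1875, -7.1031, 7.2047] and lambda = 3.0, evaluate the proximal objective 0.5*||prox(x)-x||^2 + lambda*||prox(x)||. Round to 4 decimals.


Step 1: Compute ||x||.
||x|| = 10.9497
Step 2: Compute scaling factor.
scale = max(0, 1 - 3.0/10.9497) = 0.726
Step 3: prox(x) = [3.0402, -5.157, 5.2308]
||prox(x)|| = 7.9497
Step 4: Proximal objective.
0.5*||prox-x||^2 = 4.5
lambda*||prox|| = 23.8491
Total = 28.3492


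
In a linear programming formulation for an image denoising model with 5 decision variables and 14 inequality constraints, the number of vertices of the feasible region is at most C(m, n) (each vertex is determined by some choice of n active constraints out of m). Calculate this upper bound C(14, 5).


Each vertex corresponds to some choice of n active constraints out of m, so the number of vertices is at most C(m, n) = m! / (n!(m-n)!).
m = 14, n = 5
Numerator: 14 * 13 * 12 * 11 * 10
Denominator: 5! = 120
C(14, 5) = 2002


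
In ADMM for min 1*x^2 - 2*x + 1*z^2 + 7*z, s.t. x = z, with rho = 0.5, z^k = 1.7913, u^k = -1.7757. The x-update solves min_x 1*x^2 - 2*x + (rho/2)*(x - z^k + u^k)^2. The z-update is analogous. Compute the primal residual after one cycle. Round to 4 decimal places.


ADMM iteration with rho = 0.5, z^k = 1.7913, u^k = -1.7757
Step 1: x-update.
Minimize 1*x^2 - 2*x + (0.5/2)*(x - 1.7913 - 1.7757)^2
FOC: (2*1 + 0.5)*x = 2 + 0.5*(1.7913 + 1.7757)
x^{k+1} = 1.5134
Step 2: z-update.
Minimize 1*z^2 + 7*z + (0.5/2)*(1.5134 - z - 1.7757)^2
FOC: (2*1 + 0.5)*z = -7 + 0.5*(1.5134 - 1.7757)
z^{k+1} = -2.8525
Step 3: u-update.
u^{k+1} = -1.7757 + 1.5134 + 2.8525 = 2.5902
Step 4: Primal residual = |1.5134 + 2.8525| = 4.3659


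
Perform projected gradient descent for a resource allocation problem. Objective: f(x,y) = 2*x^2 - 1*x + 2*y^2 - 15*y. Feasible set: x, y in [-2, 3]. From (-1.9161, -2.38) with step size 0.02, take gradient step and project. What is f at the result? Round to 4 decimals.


Step 1: Compute gradient at (-1.9161, -2.38).
grad_x = 2*2*-1.9161 - 1 = -8.6644
grad_y = 2*2*-2.38 - 15 = -24.52
Step 2: Gradient step.
x_raw = -1.9161 - 0.02*-8.6644 = -1.7428
y_raw = -2.38 - 0.02*-24.52 = -1.8896
Step 3: Project onto [-2, 3].
x_proj = clip(-1.7428) = -1.7428
y_proj = clip(-1.8896) = -1.8896
Step 4: Evaluate f.
f(-1.7428, -1.8896) = 43.3028


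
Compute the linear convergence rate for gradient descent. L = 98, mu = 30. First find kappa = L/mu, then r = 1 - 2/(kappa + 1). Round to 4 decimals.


Step 1: Compute the condition number.
kappa = L/mu = 98/30 = 3.2667
Step 2: Compute the convergence rate.
r = 1 - 2/(kappa + 1) = 1 - 2*mu/(L + mu) = (L - mu)/(L + mu) = 68/128 = 0.5313


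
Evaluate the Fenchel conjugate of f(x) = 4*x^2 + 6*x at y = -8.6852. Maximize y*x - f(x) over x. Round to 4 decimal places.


f*(y) = sup_x {y*x - a*x^2 - b*x} = sup_x {(y-b)*x - a*x^2}
FOC: (y - b) - 2a*x = 0 => x* = (y - b)/(2a)
x* = (-8.6852 - 6)/(2*4) = -1.8357
f*(-8.6852) = (y-b)^2/(4a) = (-8.6852 - 6)^2/(4*4)
= 215.6551/16 = 13.4784


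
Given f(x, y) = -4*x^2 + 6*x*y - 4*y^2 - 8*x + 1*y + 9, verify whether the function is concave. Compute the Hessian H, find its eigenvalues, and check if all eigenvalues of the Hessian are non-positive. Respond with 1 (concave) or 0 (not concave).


The Hessian of f(x,y) = -4*x^2 + 6*x*y - 4*y^2 - 8*x + 1*y + 9 is:
H = [[-8, 6], [6, -8]]
Trace = -8 - 8 = -16
Determinant = -8*-8 - (6)^2 = 28
Discriminant = (-16)^2 - 4*28 = 144.0
Eigenvalues: lambda_1 = -14.0, lambda_2 = -2.0
The function is concave.

1


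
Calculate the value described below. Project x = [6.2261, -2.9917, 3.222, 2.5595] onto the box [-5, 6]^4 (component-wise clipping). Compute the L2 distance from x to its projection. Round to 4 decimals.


Project each component onto [-5, 6].
clip(6.2261) = 6.0, clip(-2.9917) = -2.9917, clip(3.222) = 3.222, clip(2.5595) = 2.5595
Projection = [6.0, -2.9917, 3.222, 2.5595]
Squared diffs: [0.0511, 0.0, 0.0, 0.0]
Distance = sqrt(0.0511) = 0.2261


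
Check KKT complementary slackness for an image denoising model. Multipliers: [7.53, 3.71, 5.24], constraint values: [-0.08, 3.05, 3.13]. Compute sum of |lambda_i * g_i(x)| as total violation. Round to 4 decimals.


KKT complementary slackness check:
lambda_1 * g_1 = 7.53 * -0.08 = -0.6024
lambda_2 * g_2 = 3.71 * 3.05 = 11.3155
lambda_3 * g_3 = 5.24 * 3.13 = 16.4012
Total violation = 0.6024 + 11.3155 + 16.4012 = 28.3191


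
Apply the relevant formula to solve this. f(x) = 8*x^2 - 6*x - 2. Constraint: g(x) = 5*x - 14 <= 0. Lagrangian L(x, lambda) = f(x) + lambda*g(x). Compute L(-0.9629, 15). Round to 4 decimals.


Step 1: Evaluate f(x).
f(-0.9629) = 8*(-0.9629)^2 - 6*(-0.9629) - 2 = 11.1948
Step 2: Evaluate g(x).
g(-0.9629) = 5*-0.9629 - 14 = -18.8145
Step 3: Compute Lagrangian.
L = 11.1948 + 15*-18.8145 = -271.0227


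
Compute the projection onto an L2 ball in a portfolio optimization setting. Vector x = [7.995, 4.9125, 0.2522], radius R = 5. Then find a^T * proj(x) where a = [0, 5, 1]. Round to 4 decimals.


Step 1: Compute ||x|| (intermediates to 6 decimals).
||x|| = sqrt(7.995^2 + 4.9125^2 + 0.2522^2) = 9.387028
Step 2: Project.
Since ||x|| > R, scale = R/||x|| = 5/9.387028 = 0.53265, proj(x) = scale * x
proj(x) = [4.258537, 2.616643, 0.134334]
Step 3: Dot product.
a^T * proj(x) = 0*4.258537 + 5*2.616643 + 1*0.134334 = 13.2175


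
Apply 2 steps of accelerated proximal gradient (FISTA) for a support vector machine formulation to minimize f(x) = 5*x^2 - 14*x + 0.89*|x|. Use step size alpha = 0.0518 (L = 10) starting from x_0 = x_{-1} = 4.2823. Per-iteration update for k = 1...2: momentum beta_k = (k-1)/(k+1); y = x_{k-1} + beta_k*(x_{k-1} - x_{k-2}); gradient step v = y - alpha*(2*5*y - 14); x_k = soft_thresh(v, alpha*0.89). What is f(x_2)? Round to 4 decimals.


FISTA on f(x) = 5*x^2 - 14*x + 0.89*|x|
L = 10, alpha = 0.0518
Iteration 1: beta = 0.0, y = 4.2823 + 0.0*(4.2823 - 4.2823) = 4.2823
  grad(y) = 28.823, v = y - alpha*grad = 2.7893
  prox(v) = soft_thresh(2.7893, 0.0461) = 2.7432
Iteration 2: beta = 0.3333, y = 2.7432 + 0.3333*(2.7432 - 4.2823) = 2.2301
  grad(y) = 8.3012, v = y - alpha*grad = 1.8001
  prox(v) = soft_thresh(1.8001, 0.0461) = 1.754
f(x_2) = 5*1.754^2 - 14*1.754 + 0.89*|1.754| = -7.6123


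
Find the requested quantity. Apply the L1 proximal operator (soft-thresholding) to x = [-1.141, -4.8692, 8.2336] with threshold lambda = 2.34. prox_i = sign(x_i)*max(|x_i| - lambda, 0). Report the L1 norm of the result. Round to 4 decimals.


Soft-thresholding with lambda = 2.34:
prox(-1.141) = sign(-1.141)*max(|-1.141| - 2.34, 0) = 0.0
prox(-4.8692) = sign(-4.8692)*max(|-4.8692| - 2.34, 0) = -2.5292
prox(8.2336) = sign(8.2336)*max(|8.2336| - 2.34, 0) = 5.8936
prox(x) = [0.0, -2.5292, 5.8936]
||prox(x)||_1 = 0.0 + 2.5292 + 5.8936 = 8.4228


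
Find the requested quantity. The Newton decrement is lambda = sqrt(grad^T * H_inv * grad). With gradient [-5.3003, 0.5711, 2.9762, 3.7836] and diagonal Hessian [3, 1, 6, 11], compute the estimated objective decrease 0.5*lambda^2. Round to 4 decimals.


Step 1: H is diagonal, so H^(-1) * g = [-1.7668, 0.5711, 0.496, 0.344].
Step 2: g^T H^(-1) g = sum_i g_i^2 / H_ii
  = (-5.3003)^2/3 + (0.5711)^2/1 + (2.9762)^2/6 + (3.7836)^2/11
  = 9.3644 + 0.3262 + 1.4763 + 1.3014 = 12.4683
Step 3: Objective decrease = 0.5 * g^T H^(-1) g = 6.2341


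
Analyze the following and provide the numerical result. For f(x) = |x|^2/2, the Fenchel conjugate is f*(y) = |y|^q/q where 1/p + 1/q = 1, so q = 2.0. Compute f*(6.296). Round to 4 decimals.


The conjugate exponent q satisfies 1/p + 1/q = 1.
p = 2, so q = 2/(2 - 1) = 2.0
|y|^q = 6.296^2.0 = 39.6396
f*(6.296) = 39.6396 / 2.0 = 19.8198


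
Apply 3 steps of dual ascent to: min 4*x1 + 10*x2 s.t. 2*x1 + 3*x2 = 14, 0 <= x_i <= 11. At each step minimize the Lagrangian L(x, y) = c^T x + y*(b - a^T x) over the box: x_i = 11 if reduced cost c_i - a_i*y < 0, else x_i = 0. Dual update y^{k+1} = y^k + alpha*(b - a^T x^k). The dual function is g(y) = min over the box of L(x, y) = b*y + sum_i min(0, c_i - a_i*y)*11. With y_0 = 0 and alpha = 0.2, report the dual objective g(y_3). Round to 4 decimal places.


Dual ascent for LP: min 4*x1 + 10*x2, 2*x1 + 3*x2 = 14, 0 <= x_i <= 11
Step 1: y^k = 0.0, reduced costs: (4.0, 10.0)
  x^k = (0.0, 0.0), subgradient = b - a^T x = 14.0
  y^{k+1} = 0.0 + 0.2*14.0 = 2.8
Step 2: y^k = 2.8, reduced costs: (-1.6, 1.6)
  x^k = (11.0, 0.0), subgradient = b - a^T x = -8.0
  y^{k+1} = 2.8 + 0.2*-8.0 = 1.2
Step 3: y^k = 1.2, reduced costs: (1.6, 6.4)
  x^k = (0.0, 0.0), subgradient = b - a^T x = 14.0
  y^{k+1} = 1.2 + 0.2*14.0 = 4.0
Dual objective at y_3 = 4.0: reduced costs (-4.0, -2.0), box minimizer x = (11.0, 11.0)
g(y_3) = b*y + (c1 - a1*y)*x1 + (c2 - a2*y)*x2 = 14*4.0 + (-4.0)*11.0 + (-2.0)*11.0 = 56.0 - 44.0 - 22.0 = -10.0


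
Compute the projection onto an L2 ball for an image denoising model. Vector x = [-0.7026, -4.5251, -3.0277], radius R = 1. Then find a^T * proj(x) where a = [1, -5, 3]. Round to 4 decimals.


Step 1: Compute ||x|| (intermediates to 6 decimals).
||x|| = sqrt((-0.7026)^2 + (-4.5251)^2 + (-3.0277)^2) = 5.489731
Step 2: Project.
Since ||x|| > R, scale = R/||x|| = 1/5.489731 = 0.182158, proj(x) = scale * x
proj(x) = [-0.127984, -0.824283, -0.55152]
Step 3: Dot product.
a^T * proj(x) = 1*(-0.127984) - 5*(-0.824283) + 3*(-0.55152) = 2.3389


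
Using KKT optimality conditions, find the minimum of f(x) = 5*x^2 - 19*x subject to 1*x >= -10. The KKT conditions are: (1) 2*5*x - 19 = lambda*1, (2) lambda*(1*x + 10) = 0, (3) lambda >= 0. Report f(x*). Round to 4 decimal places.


Step 1: Try lambda = 0 (constraint inactive).
Stationarity: 2*5*x - 19 = 0
x* = 19/(2*5) = 1.9
Check constraint: 1*1.9 = 1.9 >= -10 -- satisfied.
Step 2: Compute optimal value.
f(x*) = 5*1.9^2 - 19*1.9 = -18.05


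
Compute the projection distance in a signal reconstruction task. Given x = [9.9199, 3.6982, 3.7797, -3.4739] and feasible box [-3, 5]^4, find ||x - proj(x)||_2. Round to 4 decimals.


Project each component onto [-3, 5].
clip(9.9199) = 5.0, clip(3.6982) = 3.6982, clip(3.7797) = 3.7797, clip(-3.4739) = -3.0
Projection = [5.0, 3.6982, 3.7797, -3.0]
Squared diffs: [24.2054, 0.0, 0.0, 0.2246]
Distance = sqrt(24.43) = 4.9427
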